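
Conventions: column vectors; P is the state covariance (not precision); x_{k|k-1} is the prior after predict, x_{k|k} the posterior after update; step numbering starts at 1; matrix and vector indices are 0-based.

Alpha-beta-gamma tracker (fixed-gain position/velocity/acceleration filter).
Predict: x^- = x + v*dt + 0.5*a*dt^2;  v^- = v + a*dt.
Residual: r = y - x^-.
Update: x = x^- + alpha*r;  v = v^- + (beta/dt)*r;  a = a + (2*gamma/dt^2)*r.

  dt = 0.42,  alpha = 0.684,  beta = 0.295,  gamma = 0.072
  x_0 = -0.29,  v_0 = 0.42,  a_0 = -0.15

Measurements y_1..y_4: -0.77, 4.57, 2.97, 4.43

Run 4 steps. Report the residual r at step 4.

step 1: x_pred=-0.1268  r=-0.6432  x^+=-0.5668  v^+=-0.0948  a^+=-0.6750
step 2: x_pred=-0.6661  r=5.2361  x^+=2.9154  v^+=3.2995  a^+=3.5993
step 3: x_pred=4.6186  r=-1.6486  x^+=3.4910  v^+=3.6532  a^+=2.2535
step 4: x_pred=5.2241  r=-0.7941  x^+=4.6809  v^+=4.0419  a^+=1.6053

resid = -0.7941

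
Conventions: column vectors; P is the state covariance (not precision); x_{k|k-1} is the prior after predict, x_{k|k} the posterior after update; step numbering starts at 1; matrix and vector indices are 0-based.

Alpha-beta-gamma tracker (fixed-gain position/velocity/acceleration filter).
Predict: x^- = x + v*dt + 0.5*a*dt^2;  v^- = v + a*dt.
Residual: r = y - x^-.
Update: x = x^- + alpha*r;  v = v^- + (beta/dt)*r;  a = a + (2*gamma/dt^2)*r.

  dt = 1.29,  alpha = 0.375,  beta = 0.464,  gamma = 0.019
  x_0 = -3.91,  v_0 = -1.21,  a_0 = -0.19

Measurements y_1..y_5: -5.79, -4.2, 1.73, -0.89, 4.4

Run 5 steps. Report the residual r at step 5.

step 1: x_pred=-5.6290  r=-0.1610  x^+=-5.6894  v^+=-1.5130  a^+=-0.1937
step 2: x_pred=-7.8023  r=3.6023  x^+=-6.4514  v^+=-0.4671  a^+=-0.1114
step 3: x_pred=-7.1468  r=8.8768  x^+=-3.8180  v^+=2.5820  a^+=0.0913
step 4: x_pred=-0.4112  r=-0.4788  x^+=-0.5908  v^+=2.5276  a^+=0.0804
step 5: x_pred=2.7366  r=1.6634  x^+=3.3604  v^+=3.2295  a^+=0.1183

resid = 1.6634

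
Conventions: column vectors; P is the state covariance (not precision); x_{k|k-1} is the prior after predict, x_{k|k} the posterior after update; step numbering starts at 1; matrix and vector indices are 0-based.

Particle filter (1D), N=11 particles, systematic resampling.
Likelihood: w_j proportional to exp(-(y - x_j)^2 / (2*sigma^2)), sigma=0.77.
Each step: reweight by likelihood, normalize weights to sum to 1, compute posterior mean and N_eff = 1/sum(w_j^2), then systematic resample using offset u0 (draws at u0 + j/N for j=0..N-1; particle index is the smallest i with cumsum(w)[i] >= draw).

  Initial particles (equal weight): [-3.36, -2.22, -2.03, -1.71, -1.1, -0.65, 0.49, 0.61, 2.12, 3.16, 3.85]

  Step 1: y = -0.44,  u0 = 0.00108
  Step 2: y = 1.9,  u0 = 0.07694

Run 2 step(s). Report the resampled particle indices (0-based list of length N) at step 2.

step 1: w=[0.0003, 0.0232, 0.0398, 0.0861, 0.2322, 0.3231, 0.1617, 0.1323, 0.0013, 0.0000, 0.0000]  mean=-0.5829  Neff=4.7276  idx=[1, 3, 4, 4, 4, 5, 5, 5, 6, 6, 7]
step 2: w=[0.0000, 0.0000, 0.0008, 0.0008, 0.0008, 0.0066, 0.0066, 0.0066, 0.2951, 0.2951, 0.3878]  mean=0.5103  Neff=3.0804  idx=[8, 8, 8, 9, 9, 9, 10, 10, 10, 10, 10]

resampled_idx = [8, 8, 8, 9, 9, 9, 10, 10, 10, 10, 10]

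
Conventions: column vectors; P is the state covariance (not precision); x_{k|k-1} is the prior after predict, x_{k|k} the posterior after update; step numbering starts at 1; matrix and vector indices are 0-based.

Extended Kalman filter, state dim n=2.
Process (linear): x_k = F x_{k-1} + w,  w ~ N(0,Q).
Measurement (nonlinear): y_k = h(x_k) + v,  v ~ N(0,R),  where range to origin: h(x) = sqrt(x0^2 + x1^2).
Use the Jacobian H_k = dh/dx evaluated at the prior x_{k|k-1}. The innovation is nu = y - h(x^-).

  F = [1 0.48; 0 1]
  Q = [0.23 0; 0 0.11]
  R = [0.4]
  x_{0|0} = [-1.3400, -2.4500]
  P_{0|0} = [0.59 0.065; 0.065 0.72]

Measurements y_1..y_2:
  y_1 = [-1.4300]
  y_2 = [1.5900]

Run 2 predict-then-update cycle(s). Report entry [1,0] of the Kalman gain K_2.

step 1: x^-=[-2.5160, -2.4500]  P^-=[1.0483 0.4106; 0.4106 0.8300]  H_jac=[-0.7164 -0.6976]  S=[1.7525]  K=[-0.5920; -0.4983]  nu=[-4.9418]  x^+=[0.4096, 0.0124]  P^+=[0.4341 -0.1064; -0.1064 0.3949]
step 2: x^-=[0.4155, 0.0124]  P^-=[0.6530 0.0832; 0.0832 0.5049]  H_jac=[0.9996 0.0297]  S=[1.0578]  K=[0.6194; 0.0928]  nu=[1.1743]  x^+=[1.1428, 0.1213]  P^+=[0.2472 0.0224; 0.0224 0.4958]

K[1,0] = 0.0928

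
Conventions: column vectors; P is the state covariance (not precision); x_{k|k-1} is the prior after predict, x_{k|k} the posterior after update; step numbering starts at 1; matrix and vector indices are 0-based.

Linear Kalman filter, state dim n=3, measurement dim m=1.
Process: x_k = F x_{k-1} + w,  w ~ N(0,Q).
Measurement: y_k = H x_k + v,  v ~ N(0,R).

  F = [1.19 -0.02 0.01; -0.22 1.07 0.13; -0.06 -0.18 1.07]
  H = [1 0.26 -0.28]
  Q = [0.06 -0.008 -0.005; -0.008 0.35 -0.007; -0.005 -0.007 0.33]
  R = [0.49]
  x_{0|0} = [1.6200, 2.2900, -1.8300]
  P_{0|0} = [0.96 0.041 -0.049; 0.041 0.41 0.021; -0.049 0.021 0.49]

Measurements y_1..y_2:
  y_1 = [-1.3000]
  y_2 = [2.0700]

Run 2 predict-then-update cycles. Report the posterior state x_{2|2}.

step 1: x^-=[1.8637, 1.8560, -2.4675]  P^-=[1.4165 -0.2224 -0.1384; -0.2224 0.8635 0.0293; -0.1384 0.0293 0.9068]  S=[1.9936]  K=[0.7010; -0.0031; -0.1930]  nu=[-4.3372]  x^+=[-1.1766, 1.8692, -1.6306]  P^+=[0.4369 -0.2181 0.1313; -0.2181 0.8635 0.0282; 0.1313 0.0282 0.8326]
step 2: x^-=[-1.4538, 2.0469, -2.0106]  P^-=[0.6927 -0.3982 0.1887; -0.3982 1.4768 -0.0467; 0.1887 -0.0467 1.2804]  S=[1.0770]  K=[0.4980; -0.0011; -0.1690]  nu=[2.4286]  x^+=[-0.2444, 2.0443, -2.4210]  P^+=[0.4256 -0.3976 0.2793; -0.3976 1.4768 -0.0469; 0.2793 -0.0469 1.2496]

x_post = [-0.2444, 2.0443, -2.4210]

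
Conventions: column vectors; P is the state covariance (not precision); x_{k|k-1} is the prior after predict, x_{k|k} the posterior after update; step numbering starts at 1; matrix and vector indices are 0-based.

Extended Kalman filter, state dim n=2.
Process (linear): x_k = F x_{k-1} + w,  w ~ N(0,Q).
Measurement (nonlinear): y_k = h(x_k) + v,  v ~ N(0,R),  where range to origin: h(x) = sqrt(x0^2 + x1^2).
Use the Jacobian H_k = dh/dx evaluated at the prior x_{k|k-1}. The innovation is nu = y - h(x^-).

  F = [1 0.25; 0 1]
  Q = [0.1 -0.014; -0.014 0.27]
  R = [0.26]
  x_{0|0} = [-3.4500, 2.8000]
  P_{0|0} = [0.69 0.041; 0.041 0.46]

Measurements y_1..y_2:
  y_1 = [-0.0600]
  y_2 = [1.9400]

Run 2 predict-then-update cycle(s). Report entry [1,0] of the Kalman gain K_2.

K[1,0] = 0.7671

step 1: x^-=[-2.7500, 2.8000]  P^-=[0.8392 0.1420; 0.1420 0.7300]  H_jac=[-0.7007 0.7134]  S=[0.9017]  K=[-0.5398; 0.4673]  nu=[-3.9846]  x^+=[-0.5989, 0.9381]  P^+=[0.5765 0.3694; 0.3694 0.5331]
step 2: x^-=[-0.3644, 0.9381]  P^-=[0.8945 0.4887; 0.4887 0.8031]  H_jac=[-0.3621 0.9322]  S=[0.7452]  K=[0.1767; 0.7671]  nu=[0.9336]  x^+=[-0.1994, 1.6543]  P^+=[0.8712 0.3877; 0.3877 0.3646]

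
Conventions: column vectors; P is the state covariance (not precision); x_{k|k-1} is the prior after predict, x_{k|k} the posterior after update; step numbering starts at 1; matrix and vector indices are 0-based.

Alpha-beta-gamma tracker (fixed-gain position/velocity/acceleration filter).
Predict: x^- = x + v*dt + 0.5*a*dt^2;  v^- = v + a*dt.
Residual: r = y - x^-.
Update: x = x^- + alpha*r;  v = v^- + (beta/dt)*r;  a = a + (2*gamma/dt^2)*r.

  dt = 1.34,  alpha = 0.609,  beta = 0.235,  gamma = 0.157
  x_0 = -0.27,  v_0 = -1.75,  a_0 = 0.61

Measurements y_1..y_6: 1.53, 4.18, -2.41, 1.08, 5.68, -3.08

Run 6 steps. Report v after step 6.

v_post = -0.8171

step 1: x_pred=-2.0673  r=3.5973  x^+=0.1234  v^+=-0.3017  a^+=1.2391
step 2: x_pred=0.8316  r=3.3484  x^+=2.8708  v^+=1.9459  a^+=1.8246
step 3: x_pred=7.1164  r=-9.5264  x^+=1.3148  v^+=2.7202  a^+=0.1587
step 4: x_pred=5.1024  r=-4.0224  x^+=2.6527  v^+=2.2275  a^+=-0.5447
step 5: x_pred=5.1485  r=0.5315  x^+=5.4722  v^+=1.5908  a^+=-0.4517
step 6: x_pred=7.1983  r=-10.2783  x^+=0.9388  v^+=-0.8171  a^+=-2.2491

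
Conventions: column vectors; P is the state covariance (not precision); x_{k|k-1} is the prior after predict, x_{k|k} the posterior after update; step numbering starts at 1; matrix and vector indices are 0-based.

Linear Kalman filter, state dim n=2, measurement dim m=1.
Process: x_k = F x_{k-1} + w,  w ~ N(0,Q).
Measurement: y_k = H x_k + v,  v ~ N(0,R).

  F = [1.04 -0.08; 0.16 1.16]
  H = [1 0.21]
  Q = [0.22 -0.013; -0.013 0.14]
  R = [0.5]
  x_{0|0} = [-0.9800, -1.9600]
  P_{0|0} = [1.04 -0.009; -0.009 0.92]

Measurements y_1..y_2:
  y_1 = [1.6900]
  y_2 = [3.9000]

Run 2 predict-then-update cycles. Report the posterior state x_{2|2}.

step 1: x^-=[-0.8624, -2.4304]  P^-=[1.3522 0.0639; 0.0639 1.4012]  S=[1.9409]  K=[0.7036; 0.1846]  nu=[3.0628]  x^+=[1.2927, -1.8652]  P^+=[0.3913 -0.1881; -0.1881 1.3351]
step 2: x^-=[1.4936, -1.9568]  P^-=[0.6831 -0.2963; -0.2963 1.8767]  S=[1.1414]  K=[0.5439; 0.0857]  nu=[2.8173]  x^+=[3.0261, -1.7153]  P^+=[0.3454 -0.3495; -0.3495 1.8684]

x_post = [3.0261, -1.7153]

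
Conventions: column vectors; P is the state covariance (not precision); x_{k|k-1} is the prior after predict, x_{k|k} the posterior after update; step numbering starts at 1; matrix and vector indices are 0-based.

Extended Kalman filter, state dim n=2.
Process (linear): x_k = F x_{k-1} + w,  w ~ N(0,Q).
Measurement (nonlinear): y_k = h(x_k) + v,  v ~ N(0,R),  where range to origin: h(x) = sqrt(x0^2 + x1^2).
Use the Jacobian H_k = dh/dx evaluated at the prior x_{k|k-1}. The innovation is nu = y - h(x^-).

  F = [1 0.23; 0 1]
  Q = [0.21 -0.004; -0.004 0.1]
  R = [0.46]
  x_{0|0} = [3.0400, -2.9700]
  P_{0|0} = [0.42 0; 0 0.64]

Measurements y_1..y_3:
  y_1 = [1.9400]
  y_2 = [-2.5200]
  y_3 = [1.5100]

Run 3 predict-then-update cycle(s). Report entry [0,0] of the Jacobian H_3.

step 1: x^-=[2.3569, -2.9700]  P^-=[0.6639 0.1432; 0.1432 0.7400]  H_jac=[0.6216 -0.7833]  S=[1.0311]  K=[0.2914; -0.4758]  nu=[-1.8516]  x^+=[1.8173, -2.0890]  P^+=[0.5763 0.2862; 0.2862 0.5065]
step 2: x^-=[1.3368, -2.0890]  P^-=[0.9447 0.3987; 0.3987 0.6065]  H_jac=[0.5390 -0.8423]  S=[0.8028]  K=[0.2160; -0.3687]  nu=[-5.0001]  x^+=[0.2567, -0.2455]  P^+=[0.9073 0.4626; 0.4626 0.4974]
step 3: x^-=[0.2002, -0.2455]  P^-=[1.3564 0.5730; 0.5730 0.5974]  H_jac=[0.6321 -0.7749]  S=[0.7993]  K=[0.5170; -0.1261]  nu=[1.1932]  x^+=[0.8171, -0.3959]  P^+=[1.1427 0.6251; 0.6251 0.5847]

H_jac[0,0] = 0.6321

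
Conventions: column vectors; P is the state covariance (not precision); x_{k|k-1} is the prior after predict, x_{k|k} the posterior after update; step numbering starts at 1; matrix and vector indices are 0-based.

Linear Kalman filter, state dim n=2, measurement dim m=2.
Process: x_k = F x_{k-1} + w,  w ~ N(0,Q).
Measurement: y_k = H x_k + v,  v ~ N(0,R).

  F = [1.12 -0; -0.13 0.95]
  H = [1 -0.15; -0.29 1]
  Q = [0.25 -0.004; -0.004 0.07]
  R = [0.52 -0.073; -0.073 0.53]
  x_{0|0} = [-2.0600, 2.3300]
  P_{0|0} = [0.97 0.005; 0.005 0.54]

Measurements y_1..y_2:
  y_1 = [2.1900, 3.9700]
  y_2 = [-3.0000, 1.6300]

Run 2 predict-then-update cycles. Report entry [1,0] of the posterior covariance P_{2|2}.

P_post[1,0] = 0.0302

step 1: x^-=[-2.3072, 2.4813]  P^-=[1.4668 -0.1399; -0.1399 0.5725]  S=[2.0416 -0.7302; -0.7302 1.3070]  K=[0.7174 -0.0317; 0.0715 0.5090]  nu=[4.8694, 0.8196]  x^+=[1.1600, 3.2465]  P^+=[0.3816 0.0415; 0.0415 0.2766]
step 2: x^-=[1.2992, 2.9333]  P^-=[0.7286 -0.0154; -0.0154 0.3158]  S=[1.2604 -0.3478; -0.3478 0.9160]  K=[0.5715 -0.0305; 0.0521 0.3694]  nu=[-3.8592, -0.9266]  x^+=[-0.8782, 2.3899]  P^+=[0.3040 0.0302; 0.0302 0.2008]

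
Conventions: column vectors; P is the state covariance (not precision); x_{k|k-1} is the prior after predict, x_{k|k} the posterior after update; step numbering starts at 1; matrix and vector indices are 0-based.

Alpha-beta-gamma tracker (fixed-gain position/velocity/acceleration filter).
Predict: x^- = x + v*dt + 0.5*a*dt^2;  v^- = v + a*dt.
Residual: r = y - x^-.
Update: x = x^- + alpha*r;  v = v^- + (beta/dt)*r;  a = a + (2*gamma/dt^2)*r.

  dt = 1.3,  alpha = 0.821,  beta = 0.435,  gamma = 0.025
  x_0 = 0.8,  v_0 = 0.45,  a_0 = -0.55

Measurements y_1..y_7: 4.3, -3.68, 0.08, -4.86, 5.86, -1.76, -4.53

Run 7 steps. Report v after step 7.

v_post = -2.2616

step 1: x_pred=0.9203  r=3.3797  x^+=3.6950  v^+=0.8659  a^+=-0.4500
step 2: x_pred=4.4405  r=-8.1205  x^+=-2.2264  v^+=-2.4363  a^+=-0.6903
step 3: x_pred=-5.9769  r=6.0569  x^+=-1.0042  v^+=-1.3069  a^+=-0.5111
step 4: x_pred=-3.1350  r=-1.7250  x^+=-4.5512  v^+=-2.5485  a^+=-0.5621
step 5: x_pred=-8.3392  r=14.1992  x^+=3.3183  v^+=1.4721  a^+=-0.1420
step 6: x_pred=5.1120  r=-6.8720  x^+=-0.5299  v^+=-1.0120  a^+=-0.3453
step 7: x_pred=-2.1373  r=-2.3927  x^+=-4.1017  v^+=-2.2616  a^+=-0.4161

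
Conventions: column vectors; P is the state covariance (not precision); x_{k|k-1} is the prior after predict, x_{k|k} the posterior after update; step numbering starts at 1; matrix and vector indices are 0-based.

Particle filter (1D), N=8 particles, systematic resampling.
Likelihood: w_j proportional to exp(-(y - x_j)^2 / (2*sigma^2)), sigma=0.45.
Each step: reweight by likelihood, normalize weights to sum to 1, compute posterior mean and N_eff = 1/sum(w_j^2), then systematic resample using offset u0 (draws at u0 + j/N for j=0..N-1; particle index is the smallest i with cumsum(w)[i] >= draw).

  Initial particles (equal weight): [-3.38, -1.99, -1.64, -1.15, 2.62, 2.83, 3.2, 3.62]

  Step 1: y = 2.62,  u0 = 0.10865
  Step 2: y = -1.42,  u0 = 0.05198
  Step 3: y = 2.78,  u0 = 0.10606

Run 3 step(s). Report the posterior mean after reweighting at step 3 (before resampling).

step 1: w=[0.0000, 0.0000, 0.0000, 0.0000, 0.4137, 0.3710, 0.1803, 0.0350]  mean=2.8375  Neff=2.9196  idx=[4, 4, 4, 5, 5, 5, 6, 7]
step 2: w=[0.3289, 0.3289, 0.3289, 0.0045, 0.0045, 0.0045, 0.0000, 0.0000]  mean=2.6228  Neff=3.0815  idx=[0, 0, 0, 1, 1, 2, 2, 2]
step 3: w=[0.1250, 0.1250, 0.1250, 0.1250, 0.1250, 0.1250, 0.1250, 0.1250]  mean=2.6200  Neff=8.0000  idx=[0, 1, 2, 3, 4, 5, 6, 7]

post_mean = 2.6200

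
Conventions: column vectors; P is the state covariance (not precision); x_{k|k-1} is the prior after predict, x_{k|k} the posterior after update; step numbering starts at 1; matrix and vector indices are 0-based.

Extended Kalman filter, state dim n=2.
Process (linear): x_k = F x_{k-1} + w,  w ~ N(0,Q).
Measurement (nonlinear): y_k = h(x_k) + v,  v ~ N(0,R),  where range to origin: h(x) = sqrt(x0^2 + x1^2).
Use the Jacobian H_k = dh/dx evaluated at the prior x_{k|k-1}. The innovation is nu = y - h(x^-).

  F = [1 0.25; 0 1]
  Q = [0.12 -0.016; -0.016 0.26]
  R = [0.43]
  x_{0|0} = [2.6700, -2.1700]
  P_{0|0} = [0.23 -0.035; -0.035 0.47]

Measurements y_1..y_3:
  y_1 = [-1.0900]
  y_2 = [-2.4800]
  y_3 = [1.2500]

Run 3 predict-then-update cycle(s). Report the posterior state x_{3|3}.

x_post = [-1.0247, -0.8562]

step 1: x^-=[2.1275, -2.1700]  P^-=[0.3619 0.0665; 0.0665 0.7300]  H_jac=[0.7001 -0.7141]  S=[0.9131]  K=[0.2254; -0.5199]  nu=[-4.1289]  x^+=[1.1966, -0.0234]  P^+=[0.3155 0.1735; 0.1735 0.4832]
step 2: x^-=[1.1908, -0.0234]  P^-=[0.5524 0.2783; 0.2783 0.7432]  H_jac=[0.9998 -0.0196]  S=[0.9716]  K=[0.5629; 0.2714]  nu=[-3.6710]  x^+=[-0.8755, -1.0197]  P^+=[0.2446 0.1299; 0.1299 0.6716]
step 3: x^-=[-1.1304, -1.0197]  P^-=[0.4716 0.2818; 0.2818 0.9316]  H_jac=[-0.7425 -0.6698]  S=[1.3883]  K=[-0.3882; -0.6002]  nu=[-0.2723]  x^+=[-1.0247, -0.8562]  P^+=[0.2624 -0.0416; -0.0416 0.4315]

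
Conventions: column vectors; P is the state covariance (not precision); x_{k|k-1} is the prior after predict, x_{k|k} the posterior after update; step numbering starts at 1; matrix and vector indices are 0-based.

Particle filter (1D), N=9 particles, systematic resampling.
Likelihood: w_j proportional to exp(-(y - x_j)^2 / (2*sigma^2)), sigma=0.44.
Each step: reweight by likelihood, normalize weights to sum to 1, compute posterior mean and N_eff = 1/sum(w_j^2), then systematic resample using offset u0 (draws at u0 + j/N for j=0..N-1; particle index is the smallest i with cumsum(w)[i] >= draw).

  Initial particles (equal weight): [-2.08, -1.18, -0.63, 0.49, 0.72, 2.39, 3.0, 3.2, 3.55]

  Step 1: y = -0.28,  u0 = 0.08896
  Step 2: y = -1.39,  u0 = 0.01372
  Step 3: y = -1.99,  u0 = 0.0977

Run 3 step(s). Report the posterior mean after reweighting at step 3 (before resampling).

post_mean = -1.1502

step 1: w=[0.0002, 0.1079, 0.6369, 0.1890, 0.0660, 0.0000, 0.0000, 0.0000, 0.0000]  mean=-0.3888  Neff=2.1866  idx=[1, 2, 2, 2, 2, 2, 3, 3, 4]
step 2: w=[0.4423, 0.1115, 0.1115, 0.1115, 0.1115, 0.1115, 0.0001, 0.0001, 0.0000]  mean=-0.8731  Neff=3.8787  idx=[0, 0, 0, 0, 1, 2, 3, 4, 5]
step 3: w=[0.2364, 0.2364, 0.2364, 0.2364, 0.0108, 0.0108, 0.0108, 0.0108, 0.0108]  mean=-1.1502  Neff=4.4599  idx=[0, 0, 1, 1, 2, 2, 3, 3, 7]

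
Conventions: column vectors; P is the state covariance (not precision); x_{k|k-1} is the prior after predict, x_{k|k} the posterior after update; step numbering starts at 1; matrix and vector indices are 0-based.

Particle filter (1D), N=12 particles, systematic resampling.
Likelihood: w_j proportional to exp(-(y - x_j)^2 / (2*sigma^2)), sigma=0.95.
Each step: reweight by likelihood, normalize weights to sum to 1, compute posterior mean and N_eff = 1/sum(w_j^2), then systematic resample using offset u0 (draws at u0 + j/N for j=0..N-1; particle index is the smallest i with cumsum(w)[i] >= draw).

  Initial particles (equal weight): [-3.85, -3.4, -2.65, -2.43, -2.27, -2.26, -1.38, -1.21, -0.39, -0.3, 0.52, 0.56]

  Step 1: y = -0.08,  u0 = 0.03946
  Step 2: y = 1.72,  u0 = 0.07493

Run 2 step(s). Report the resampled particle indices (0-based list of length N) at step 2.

resampled_idx = [4, 6, 8, 8, 9, 9, 9, 10, 10, 11, 11, 11]

step 1: w=[0.0001, 0.0005, 0.0055, 0.0101, 0.0151, 0.0155, 0.0845, 0.1062, 0.2043, 0.2098, 0.1765, 0.1718]  mean=-0.3103  Neff=6.0435  idx=[5, 6, 7, 8, 8, 9, 9, 9, 10, 10, 11, 11]
step 2: w=[0.0001, 0.0021, 0.0037, 0.0362, 0.0362, 0.0445, 0.0445, 0.0445, 0.1920, 0.1920, 0.2023, 0.2023]  mean=0.3505  Neff=6.0942  idx=[4, 6, 8, 8, 9, 9, 9, 10, 10, 11, 11, 11]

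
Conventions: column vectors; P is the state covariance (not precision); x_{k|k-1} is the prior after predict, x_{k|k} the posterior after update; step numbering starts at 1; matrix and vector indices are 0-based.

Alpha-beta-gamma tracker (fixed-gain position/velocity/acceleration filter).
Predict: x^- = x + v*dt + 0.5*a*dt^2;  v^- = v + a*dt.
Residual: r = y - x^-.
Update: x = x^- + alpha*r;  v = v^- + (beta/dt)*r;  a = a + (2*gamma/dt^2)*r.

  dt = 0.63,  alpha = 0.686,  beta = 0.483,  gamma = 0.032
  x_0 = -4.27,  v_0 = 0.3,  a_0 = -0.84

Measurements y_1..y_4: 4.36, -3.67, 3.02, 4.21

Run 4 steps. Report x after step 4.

x_post = 3.8175

step 1: x_pred=-4.2477  r=8.6077  x^+=1.6572  v^+=6.3700  a^+=0.5480
step 2: x_pred=5.7791  r=-9.4491  x^+=-0.7030  v^+=-0.5290  a^+=-0.9757
step 3: x_pred=-1.2299  r=4.2499  x^+=1.6855  v^+=2.1146  a^+=-0.2904
step 4: x_pred=2.9601  r=1.2499  x^+=3.8175  v^+=2.8899  a^+=-0.0888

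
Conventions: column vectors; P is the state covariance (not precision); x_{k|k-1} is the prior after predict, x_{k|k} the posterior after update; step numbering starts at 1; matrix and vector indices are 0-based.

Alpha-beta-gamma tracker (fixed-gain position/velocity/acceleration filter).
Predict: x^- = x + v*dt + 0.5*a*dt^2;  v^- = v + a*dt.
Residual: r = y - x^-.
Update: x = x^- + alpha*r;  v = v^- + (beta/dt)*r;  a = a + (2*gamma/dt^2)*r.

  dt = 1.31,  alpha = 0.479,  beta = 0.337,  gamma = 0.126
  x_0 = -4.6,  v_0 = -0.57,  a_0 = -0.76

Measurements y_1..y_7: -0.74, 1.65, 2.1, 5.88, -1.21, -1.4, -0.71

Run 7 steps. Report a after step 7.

a_post = -2.1169

step 1: x_pred=-5.9988  r=5.2588  x^+=-3.4798  v^+=-0.2128  a^+=0.0122
step 2: x_pred=-3.7481  r=5.3981  x^+=-1.1624  v^+=1.1919  a^+=0.8049
step 3: x_pred=1.0897  r=1.0103  x^+=1.5736  v^+=2.5063  a^+=0.9533
step 4: x_pred=5.6748  r=0.2052  x^+=5.7731  v^+=3.8078  a^+=0.9834
step 5: x_pred=11.6051  r=-12.8151  x^+=5.4667  v^+=1.7994  a^+=-0.8984
step 6: x_pred=7.0530  r=-8.4530  x^+=3.0040  v^+=-1.5521  a^+=-2.1397
step 7: x_pred=-0.8653  r=0.1553  x^+=-0.7909  v^+=-4.3152  a^+=-2.1169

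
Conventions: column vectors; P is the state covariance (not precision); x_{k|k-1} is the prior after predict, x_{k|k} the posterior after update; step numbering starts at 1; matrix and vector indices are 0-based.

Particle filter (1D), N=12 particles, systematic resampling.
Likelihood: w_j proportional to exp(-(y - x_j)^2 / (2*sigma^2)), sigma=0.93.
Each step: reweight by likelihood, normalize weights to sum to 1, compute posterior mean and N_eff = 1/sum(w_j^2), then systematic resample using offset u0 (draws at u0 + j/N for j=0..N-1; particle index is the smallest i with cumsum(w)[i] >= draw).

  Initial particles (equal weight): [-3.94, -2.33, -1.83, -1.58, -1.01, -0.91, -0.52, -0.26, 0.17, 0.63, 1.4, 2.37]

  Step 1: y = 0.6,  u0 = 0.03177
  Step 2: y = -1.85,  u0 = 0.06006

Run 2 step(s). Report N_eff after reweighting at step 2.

N_eff = 5.2911

step 1: w=[0.0000, 0.0016, 0.0073, 0.0143, 0.0498, 0.0597, 0.1080, 0.1454, 0.2004, 0.2229, 0.1541, 0.0365]  mean=0.2383  Neff=6.4918  idx=[4, 5, 6, 7, 7, 8, 8, 9, 9, 9, 10, 10]
step 2: w=[0.2809, 0.2534, 0.1519, 0.0979, 0.0979, 0.0399, 0.0399, 0.0121, 0.0121, 0.0121, 0.0009, 0.0009]  mean=-0.6052  Neff=5.2911  idx=[0, 0, 0, 1, 1, 1, 2, 2, 3, 4, 5, 8]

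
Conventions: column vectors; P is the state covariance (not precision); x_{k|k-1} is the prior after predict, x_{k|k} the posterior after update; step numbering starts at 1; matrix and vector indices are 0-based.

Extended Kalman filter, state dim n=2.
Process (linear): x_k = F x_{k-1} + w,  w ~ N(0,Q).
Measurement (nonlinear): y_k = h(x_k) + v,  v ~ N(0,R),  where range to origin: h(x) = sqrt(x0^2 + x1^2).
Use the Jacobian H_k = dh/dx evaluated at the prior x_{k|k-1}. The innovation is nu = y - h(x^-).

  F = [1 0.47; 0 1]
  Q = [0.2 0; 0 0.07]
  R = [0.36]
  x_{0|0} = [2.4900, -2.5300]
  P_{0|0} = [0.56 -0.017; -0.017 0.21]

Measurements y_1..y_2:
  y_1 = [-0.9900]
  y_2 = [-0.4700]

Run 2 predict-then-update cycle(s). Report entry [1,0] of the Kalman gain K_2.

K[1,0] = -0.3330

step 1: x^-=[1.3009, -2.5300]  P^-=[0.7904 0.0817; 0.0817 0.2800]  H_jac=[0.4573 -0.8893]  S=[0.6803]  K=[0.4245; -0.3111]  nu=[-3.8349]  x^+=[-0.3270, -1.3369]  P^+=[0.6678 0.1715; 0.1715 0.2142]
step 2: x^-=[-0.9553, -1.3369]  P^-=[1.0764 0.2722; 0.2722 0.2842]  H_jac=[-0.5814 -0.8136]  S=[1.1695]  K=[-0.7245; -0.3330]  nu=[-2.1132]  x^+=[0.5756, -0.6332]  P^+=[0.4625 -0.0100; -0.0100 0.1545]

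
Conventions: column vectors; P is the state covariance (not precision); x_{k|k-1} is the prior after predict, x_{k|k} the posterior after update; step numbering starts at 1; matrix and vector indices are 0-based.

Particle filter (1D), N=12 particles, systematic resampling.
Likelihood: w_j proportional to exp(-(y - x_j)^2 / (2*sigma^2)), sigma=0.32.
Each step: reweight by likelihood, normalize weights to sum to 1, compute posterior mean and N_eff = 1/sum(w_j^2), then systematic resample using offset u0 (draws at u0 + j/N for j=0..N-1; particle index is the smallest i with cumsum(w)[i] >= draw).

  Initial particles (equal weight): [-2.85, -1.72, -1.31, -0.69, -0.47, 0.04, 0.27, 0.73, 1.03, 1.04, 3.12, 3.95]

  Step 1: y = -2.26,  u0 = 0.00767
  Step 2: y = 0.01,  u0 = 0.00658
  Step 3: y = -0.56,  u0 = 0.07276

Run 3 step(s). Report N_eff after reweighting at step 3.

step 1: w=[0.4194, 0.5526, 0.0280, 0.0000, 0.0000, 0.0000, 0.0000, 0.0000, 0.0000, 0.0000, 0.0000, 0.0000]  mean=-2.1824  Neff=2.0745  idx=[0, 0, 0, 0, 0, 1, 1, 1, 1, 1, 1, 1]
step 2: w=[0.0000, 0.0000, 0.0000, 0.0000, 0.0000, 0.1429, 0.1429, 0.1429, 0.1429, 0.1429, 0.1429, 0.1429]  mean=-1.7200  Neff=7.0000  idx=[5, 5, 6, 6, 7, 7, 8, 9, 9, 10, 10, 11]
step 3: w=[0.0833, 0.0833, 0.0833, 0.0833, 0.0833, 0.0833, 0.0833, 0.0833, 0.0833, 0.0833, 0.0833, 0.0833]  mean=-1.7200  Neff=12.0000  idx=[0, 1, 2, 3, 4, 5, 6, 7, 8, 9, 10, 11]

N_eff = 12.0000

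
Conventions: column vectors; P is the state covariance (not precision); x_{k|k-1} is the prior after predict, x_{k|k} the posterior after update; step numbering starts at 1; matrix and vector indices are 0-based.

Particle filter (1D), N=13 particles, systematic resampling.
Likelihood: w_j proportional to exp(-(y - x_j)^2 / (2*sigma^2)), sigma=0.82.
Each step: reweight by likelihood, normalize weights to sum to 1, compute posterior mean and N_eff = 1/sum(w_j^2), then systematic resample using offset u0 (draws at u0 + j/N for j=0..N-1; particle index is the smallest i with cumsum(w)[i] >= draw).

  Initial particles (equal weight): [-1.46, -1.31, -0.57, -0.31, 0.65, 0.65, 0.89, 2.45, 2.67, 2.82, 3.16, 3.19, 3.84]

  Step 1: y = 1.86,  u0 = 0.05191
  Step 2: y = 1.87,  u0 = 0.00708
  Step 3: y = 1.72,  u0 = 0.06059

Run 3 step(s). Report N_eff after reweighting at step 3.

N_eff = 12.1679

step 1: w=[0.0001, 0.0002, 0.0033, 0.0081, 0.0907, 0.0907, 0.1339, 0.2080, 0.1655, 0.1358, 0.0767, 0.0723, 0.0146]  mean=2.0961  Neff=7.4128  idx=[4, 5, 6, 6, 7, 7, 7, 8, 8, 9, 9, 10, 11]
step 2: w=[0.0486, 0.0486, 0.0719, 0.0719, 0.1144, 0.1144, 0.1144, 0.0913, 0.0913, 0.0751, 0.0751, 0.0426, 0.0402]  mean=2.2064  Neff=11.6631  idx=[0, 1, 2, 3, 4, 5, 5, 6, 7, 8, 9, 10, 11]
step 3: w=[0.0628, 0.0628, 0.0882, 0.0882, 0.0990, 0.0990, 0.0990, 0.0990, 0.0752, 0.0752, 0.0599, 0.0599, 0.0315]  mean=2.0484  Neff=12.1679  idx=[0, 2, 3, 3, 4, 5, 6, 6, 7, 8, 9, 10, 12]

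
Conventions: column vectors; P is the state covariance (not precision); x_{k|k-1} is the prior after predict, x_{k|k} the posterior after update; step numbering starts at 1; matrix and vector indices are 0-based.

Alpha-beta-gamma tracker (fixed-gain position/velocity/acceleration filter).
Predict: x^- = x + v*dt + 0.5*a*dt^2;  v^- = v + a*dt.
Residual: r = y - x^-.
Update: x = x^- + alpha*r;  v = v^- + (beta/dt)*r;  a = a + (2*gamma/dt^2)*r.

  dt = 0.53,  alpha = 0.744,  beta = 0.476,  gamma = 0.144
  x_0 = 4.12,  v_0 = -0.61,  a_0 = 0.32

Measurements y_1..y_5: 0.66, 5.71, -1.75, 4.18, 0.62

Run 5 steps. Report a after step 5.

a_post = 0.4194

step 1: x_pred=3.8416  r=-3.1816  x^+=1.4745  v^+=-3.2979  a^+=-2.9421
step 2: x_pred=-0.6866  r=6.3966  x^+=4.0725  v^+=0.8877  a^+=3.6162
step 3: x_pred=5.0508  r=-6.8008  x^+=-0.0090  v^+=-3.3037  a^+=-3.3565
step 4: x_pred=-2.2313  r=6.4113  x^+=2.5387  v^+=0.6755  a^+=3.2169
step 5: x_pred=3.3485  r=-2.7285  x^+=1.3185  v^+=-0.0701  a^+=0.4194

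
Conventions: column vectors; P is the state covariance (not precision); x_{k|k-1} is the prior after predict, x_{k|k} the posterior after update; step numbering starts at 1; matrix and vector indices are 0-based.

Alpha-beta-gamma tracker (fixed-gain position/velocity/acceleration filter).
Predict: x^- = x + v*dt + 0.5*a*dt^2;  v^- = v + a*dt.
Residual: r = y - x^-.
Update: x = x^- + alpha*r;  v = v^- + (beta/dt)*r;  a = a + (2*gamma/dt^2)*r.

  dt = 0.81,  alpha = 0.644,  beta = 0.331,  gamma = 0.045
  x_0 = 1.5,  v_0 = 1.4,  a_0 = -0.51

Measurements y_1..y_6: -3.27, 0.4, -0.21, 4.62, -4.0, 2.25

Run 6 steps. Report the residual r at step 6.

step 1: x_pred=2.4667  r=-5.7367  x^+=-1.2277  v^+=-1.3574  a^+=-1.2969
step 2: x_pred=-2.7527  r=3.1527  x^+=-0.7223  v^+=-1.1196  a^+=-0.8645
step 3: x_pred=-1.9128  r=1.7028  x^+=-0.8162  v^+=-1.1240  a^+=-0.6309
step 4: x_pred=-1.9336  r=6.5536  x^+=2.2869  v^+=1.0431  a^+=0.2681
step 5: x_pred=3.2198  r=-7.2198  x^+=-1.4298  v^+=-1.6901  a^+=-0.7223
step 6: x_pred=-3.0357  r=5.2857  x^+=0.3683  v^+=-0.1152  a^+=0.0028

resid = 5.2857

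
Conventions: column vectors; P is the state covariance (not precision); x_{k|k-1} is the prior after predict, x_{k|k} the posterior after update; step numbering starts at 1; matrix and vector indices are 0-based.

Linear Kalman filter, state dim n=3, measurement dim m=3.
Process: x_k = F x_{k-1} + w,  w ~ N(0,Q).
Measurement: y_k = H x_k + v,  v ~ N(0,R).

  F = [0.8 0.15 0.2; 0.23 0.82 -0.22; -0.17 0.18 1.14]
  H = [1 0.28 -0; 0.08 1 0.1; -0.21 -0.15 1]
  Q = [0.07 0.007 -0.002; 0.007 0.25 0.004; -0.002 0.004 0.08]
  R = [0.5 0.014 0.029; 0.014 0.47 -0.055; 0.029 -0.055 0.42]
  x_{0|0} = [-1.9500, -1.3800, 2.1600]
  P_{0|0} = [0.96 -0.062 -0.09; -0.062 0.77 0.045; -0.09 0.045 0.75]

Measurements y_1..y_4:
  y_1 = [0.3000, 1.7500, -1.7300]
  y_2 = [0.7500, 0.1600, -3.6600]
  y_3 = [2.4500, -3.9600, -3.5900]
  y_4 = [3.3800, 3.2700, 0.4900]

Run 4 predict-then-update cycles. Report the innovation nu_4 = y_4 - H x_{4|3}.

step 1: x^-=[-1.3350, -2.0553, 2.5455]  P^-=[0.6907 0.2201 -0.0178; 0.2201 0.8243 -0.0886; -0.0178 -0.0886 1.1645]  S=[1.3786 0.5209 -0.2393; 0.5209 1.3276 -0.2110; -0.2393 -0.2110 1.6815]  K=[0.5439 -0.0138 -0.0408; 0.0967 0.5789 -0.0673; 0.0514 0.1149 0.7244]  nu=[2.2105, 3.6575, -4.8641]  x^+=[0.0155, 0.6031, -0.4444]  P^+=[0.2773 -0.0242 0.0540; -0.0242 0.2811 -0.0202; 0.0540 -0.0202 0.3077]
step 2: x^-=[0.0140, 0.5959, -0.4007]  P^-=[0.2764 0.0527 0.0784; 0.0527 0.4613 -0.0421; 0.0784 -0.0421 0.4693]  S=[0.8420 0.2258 0.0072; 0.2258 0.9390 -0.1304; 0.0072 -0.1304 0.8949]  K=[0.3437 0.0070 0.0122; 0.0935 0.4590 -0.0706; 0.0556 0.0711 0.5230]  nu=[0.5692, -0.3969, -3.1670]  x^+=[0.1683, 0.6904, -2.0537]  P^+=[0.1756 -0.0116 0.0498; -0.0116 0.2239 -0.0210; 0.0498 -0.0210 0.2247]
step 3: x^-=[-0.1725, 1.0567, -2.2455]  P^-=[0.2083 0.0397 0.0694; 0.0397 0.4189 -0.0289; 0.0694 -0.0289 0.3571]  S=[0.7634 0.1947 0.0207; 0.1947 0.8955 -0.1188; 0.0207 -0.1188 0.7777]  K=[0.2839 0.0116 0.0196; 0.0955 0.4388 -0.0642; 0.0520 0.0628 0.4542]  nu=[2.3267, -4.7783, -1.2222]  x^+=[0.4088, -0.7395, -2.9795]  P^+=[0.1449 -0.0078 0.0451; -0.0078 0.2135 -0.0179; 0.0451 -0.0179 0.1956]
step 4: x^-=[-0.3798, 0.1431, -3.5992]  P^-=[0.1868 0.0378 0.0636; 0.0378 0.4097 -0.0210; 0.0636 -0.0210 0.3209]  S=[0.7401 0.1880 0.0224; 0.1880 0.8870 -0.1128; 0.0224 -0.1128 0.7404]  K=[0.2628 0.0133 0.0193; 0.0973 0.4348 -0.0588; 0.0492 0.0622 0.4277]  nu=[3.7197, 3.5172, 4.0309]  x^+=[0.7225, 1.7977, -1.4732]  P^+=[0.1338 -0.0060 0.0422; -0.0060 0.2110 -0.0154; 0.0422 -0.0154 0.1842]

innov = [3.7197, 3.5172, 4.0309]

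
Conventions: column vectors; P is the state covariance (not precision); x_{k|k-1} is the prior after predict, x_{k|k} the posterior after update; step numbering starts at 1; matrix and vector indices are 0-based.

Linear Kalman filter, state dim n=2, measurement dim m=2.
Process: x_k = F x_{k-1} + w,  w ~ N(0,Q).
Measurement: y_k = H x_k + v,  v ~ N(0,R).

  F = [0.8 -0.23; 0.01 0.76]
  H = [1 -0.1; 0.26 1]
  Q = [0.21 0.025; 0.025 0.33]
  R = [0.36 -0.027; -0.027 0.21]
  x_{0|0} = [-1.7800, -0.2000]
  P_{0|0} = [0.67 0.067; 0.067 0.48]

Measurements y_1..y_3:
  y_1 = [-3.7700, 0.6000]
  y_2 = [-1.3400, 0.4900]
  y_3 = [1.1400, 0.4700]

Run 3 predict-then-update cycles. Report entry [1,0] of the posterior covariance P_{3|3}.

P_post[1,0] = -0.0347

step 1: x^-=[-1.3780, -0.1698]  P^-=[0.6395 -0.0130; -0.0130 0.6083]  S=[1.0082 0.0658; 0.0658 0.8548]  K=[0.6271 0.1311; -0.1200 0.7169]  nu=[-2.4090, 1.1281]  x^+=[-2.7407, 0.9280]  P^+=[0.2176 -0.0460; -0.0460 0.1658]
step 2: x^-=[-2.4060, 0.6779]  P^-=[0.3750 -0.0301; -0.0301 0.4251]  S=[0.7452 -0.0013; -0.0013 0.6448]  K=[0.5074 0.1056; -0.0963 0.6469]  nu=[1.1338, 0.4377]  x^+=[-1.7845, 0.8519]  P^+=[0.1761 -0.0373; -0.0373 0.1482]
step 3: x^-=[-1.6236, 0.6296]  P^-=[0.3443 -0.0221; -0.0221 0.4150]  S=[0.7128 -0.0005; -0.0005 0.6368]  K=[0.4861 0.1063; -0.0887 0.6426]  nu=[2.8265, 0.2625]  x^+=[-0.2216, 0.5475]  P^+=[0.1687 -0.0347; -0.0347 0.1464]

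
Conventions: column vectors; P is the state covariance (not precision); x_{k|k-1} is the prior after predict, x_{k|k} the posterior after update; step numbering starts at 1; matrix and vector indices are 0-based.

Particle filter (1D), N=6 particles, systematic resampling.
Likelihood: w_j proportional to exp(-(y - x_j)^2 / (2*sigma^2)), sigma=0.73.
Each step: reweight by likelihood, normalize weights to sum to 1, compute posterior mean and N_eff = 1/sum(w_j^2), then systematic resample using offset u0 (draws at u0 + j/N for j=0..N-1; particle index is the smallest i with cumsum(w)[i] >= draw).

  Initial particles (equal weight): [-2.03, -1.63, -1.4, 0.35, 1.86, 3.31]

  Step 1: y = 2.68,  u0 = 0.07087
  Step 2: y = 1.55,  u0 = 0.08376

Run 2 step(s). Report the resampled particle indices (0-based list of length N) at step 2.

resampled_idx = [0, 0, 1, 1, 2, 2]

step 1: w=[0.0000, 0.0000, 0.0000, 0.0050, 0.4336, 0.5614]  mean=2.6665  Neff=1.9872  idx=[4, 4, 4, 5, 5, 5]
step 2: w=[0.3145, 0.3145, 0.3145, 0.0188, 0.0188, 0.0188]  mean=1.9419  Neff=3.3577  idx=[0, 0, 1, 1, 2, 2]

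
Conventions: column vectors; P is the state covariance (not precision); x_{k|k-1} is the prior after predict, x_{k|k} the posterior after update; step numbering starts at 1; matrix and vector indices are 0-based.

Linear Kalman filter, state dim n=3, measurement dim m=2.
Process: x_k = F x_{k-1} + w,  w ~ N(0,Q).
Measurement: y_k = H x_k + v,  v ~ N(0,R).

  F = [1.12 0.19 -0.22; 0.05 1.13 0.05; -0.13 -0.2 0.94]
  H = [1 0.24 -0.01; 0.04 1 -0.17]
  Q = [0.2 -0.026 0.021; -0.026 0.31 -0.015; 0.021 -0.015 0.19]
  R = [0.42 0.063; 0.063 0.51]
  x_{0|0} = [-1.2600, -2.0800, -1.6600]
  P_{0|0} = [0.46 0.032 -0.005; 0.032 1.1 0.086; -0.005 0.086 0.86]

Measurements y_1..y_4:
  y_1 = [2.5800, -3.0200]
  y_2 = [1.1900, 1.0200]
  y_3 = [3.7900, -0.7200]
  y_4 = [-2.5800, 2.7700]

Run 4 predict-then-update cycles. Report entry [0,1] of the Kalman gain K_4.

K[0,1] = -0.1046

step 1: x^-=[-1.4412, -2.4964, -0.9806]  P^-=[0.8673 0.2465 -0.2598; 0.2465 1.7312 -0.1409; -0.2598 -0.1409 0.9722]  S=[1.5113 0.8151; 0.8151 2.3418]  K=[0.6646 -0.0924; 0.0400 0.7398; -0.1574 -0.0804]  nu=[4.6105, -0.6327]  x^+=[1.6812, -2.7802, -1.6554]  P^+=[0.2799 -0.0313 -0.0875; -0.0313 0.3990 0.1054; -0.0875 0.1054 0.8990]
step 2: x^-=[1.7189, -3.1404, -1.2185]  P^-=[0.6300 -0.0036 -0.2842; -0.0036 0.8303 0.0476; -0.2842 0.0476 0.9852]  S=[1.1017 0.3315; 0.3315 1.3572]  K=[0.6025 -0.0957; -0.0055 0.6071; -0.2455 -0.0368]  nu=[0.2126, 3.8845]  x^+=[1.4754, -0.7834, -1.4136]  P^+=[0.2560 -0.0426 -0.1265; -0.0426 0.3323 0.1257; -0.1265 0.1257 0.9110]
step 3: x^-=[1.8146, -0.8821, -1.3639]  P^-=[0.6109 -0.0404 -0.3155; -0.0404 0.7460 0.0849; -0.3155 0.0849 0.9940]  S=[1.0605 0.2769; 0.2769 1.2579]  K=[0.5963 -0.1013; -0.0228 0.5853; -0.2839 -0.0144]  nu=[2.1735, -0.1423]  x^+=[3.1251, -1.0151, -1.9789]  P^+=[0.2543 -0.0486 -0.1434; -0.0486 0.3219 0.1345; -0.1434 0.1345 0.9060]
step 4: x^-=[3.7426, -1.0897, -2.0634]  P^-=[0.6132 -0.0532 -0.3286; -0.0532 0.7329 0.0965; -0.3286 0.0965 0.9896]  S=[1.0561 0.2625; 0.2625 1.2399]  K=[0.5976 -0.1046; -0.0295 0.5824; -0.2972 -0.0055]  nu=[-6.0817, 3.3593]  x^+=[-0.2435, 1.0461, -0.2742]  P^+=[0.2552 -0.0512 -0.1490; -0.0512 0.3204 0.1367; -0.1490 0.1367 0.8954]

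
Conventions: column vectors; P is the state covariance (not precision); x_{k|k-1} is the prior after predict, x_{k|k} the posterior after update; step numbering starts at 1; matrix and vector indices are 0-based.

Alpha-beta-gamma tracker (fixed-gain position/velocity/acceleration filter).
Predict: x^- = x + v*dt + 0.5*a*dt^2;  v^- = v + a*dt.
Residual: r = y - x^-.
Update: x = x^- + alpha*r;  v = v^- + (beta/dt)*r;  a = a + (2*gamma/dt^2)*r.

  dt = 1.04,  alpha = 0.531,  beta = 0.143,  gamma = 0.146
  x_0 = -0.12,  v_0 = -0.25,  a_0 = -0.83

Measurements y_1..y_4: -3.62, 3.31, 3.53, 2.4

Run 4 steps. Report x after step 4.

step 1: x_pred=-0.8289  r=-2.7911  x^+=-2.3110  v^+=-1.4970  a^+=-1.5835
step 2: x_pred=-4.7242  r=8.0342  x^+=-0.4580  v^+=-2.0391  a^+=0.5855
step 3: x_pred=-2.2621  r=5.7921  x^+=0.8135  v^+=-0.6338  a^+=2.1492
step 4: x_pred=1.3166  r=1.0834  x^+=1.8919  v^+=1.7503  a^+=2.4417

x_post = 1.8919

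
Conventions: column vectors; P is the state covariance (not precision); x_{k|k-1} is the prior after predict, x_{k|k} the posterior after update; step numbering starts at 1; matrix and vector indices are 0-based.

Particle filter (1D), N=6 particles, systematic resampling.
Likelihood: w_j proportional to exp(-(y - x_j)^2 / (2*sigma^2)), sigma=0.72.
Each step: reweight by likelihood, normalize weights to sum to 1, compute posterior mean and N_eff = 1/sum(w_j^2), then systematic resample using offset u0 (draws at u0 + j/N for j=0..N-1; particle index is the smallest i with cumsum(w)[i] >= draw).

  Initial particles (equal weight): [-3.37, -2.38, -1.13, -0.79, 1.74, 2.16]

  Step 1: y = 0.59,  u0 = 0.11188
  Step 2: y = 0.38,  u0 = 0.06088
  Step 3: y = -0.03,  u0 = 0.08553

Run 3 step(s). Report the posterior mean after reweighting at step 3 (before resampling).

post_mean = -0.5917

step 1: w=[0.0000, 0.0003, 0.0978, 0.2704, 0.4740, 0.1575]  mean=0.8399  Neff=3.0110  idx=[3, 3, 4, 4, 4, 5]
step 2: w=[0.2461, 0.2461, 0.1548, 0.1548, 0.1548, 0.0434]  mean=0.5129  Neff=5.1306  idx=[0, 0, 1, 2, 3, 4]
step 3: w=[0.3072, 0.3072, 0.3072, 0.0261, 0.0261, 0.0261]  mean=-0.5917  Neff=3.5066  idx=[0, 0, 1, 1, 2, 2]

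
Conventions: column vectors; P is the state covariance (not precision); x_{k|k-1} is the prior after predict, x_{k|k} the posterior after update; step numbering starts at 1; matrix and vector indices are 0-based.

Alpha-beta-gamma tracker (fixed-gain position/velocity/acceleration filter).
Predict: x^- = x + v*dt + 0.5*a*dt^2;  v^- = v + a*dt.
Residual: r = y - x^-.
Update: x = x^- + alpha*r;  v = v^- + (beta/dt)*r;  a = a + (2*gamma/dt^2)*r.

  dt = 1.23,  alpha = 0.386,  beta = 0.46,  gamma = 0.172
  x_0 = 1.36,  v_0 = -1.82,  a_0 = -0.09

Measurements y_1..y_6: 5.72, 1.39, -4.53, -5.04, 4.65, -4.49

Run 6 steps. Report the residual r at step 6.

step 1: x_pred=-0.9467  r=6.6667  x^+=1.6267  v^+=0.5625  a^+=1.4259
step 2: x_pred=3.3972  r=-2.0072  x^+=2.6224  v^+=1.5657  a^+=0.9695
step 3: x_pred=5.2815  r=-9.8115  x^+=1.4943  v^+=-0.9112  a^+=-1.2615
step 4: x_pred=-0.5807  r=-4.4593  x^+=-2.3020  v^+=-4.1305  a^+=-2.2754
step 5: x_pred=-9.1038  r=13.7538  x^+=-3.7948  v^+=-1.7856  a^+=0.8519
step 6: x_pred=-5.3466  r=0.8566  x^+=-5.0160  v^+=-0.4174  a^+=1.0467

resid = 0.8566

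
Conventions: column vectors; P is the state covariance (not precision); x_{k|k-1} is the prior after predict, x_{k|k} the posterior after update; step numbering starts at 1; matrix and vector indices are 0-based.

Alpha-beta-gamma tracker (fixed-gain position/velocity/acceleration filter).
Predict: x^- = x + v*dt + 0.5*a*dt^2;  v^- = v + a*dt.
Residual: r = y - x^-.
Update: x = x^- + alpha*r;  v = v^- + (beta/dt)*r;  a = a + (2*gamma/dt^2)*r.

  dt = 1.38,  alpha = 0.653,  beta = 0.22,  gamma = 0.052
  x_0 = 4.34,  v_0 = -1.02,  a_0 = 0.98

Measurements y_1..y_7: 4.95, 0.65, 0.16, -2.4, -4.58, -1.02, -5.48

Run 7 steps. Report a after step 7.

a_post = -0.3366

step 1: x_pred=3.8656  r=1.0844  x^+=4.5737  v^+=0.5053  a^+=1.0392
step 2: x_pred=6.2605  r=-5.6105  x^+=2.5969  v^+=1.0450  a^+=0.7328
step 3: x_pred=4.7367  r=-4.5767  x^+=1.7481  v^+=1.3267  a^+=0.4829
step 4: x_pred=4.0387  r=-6.4387  x^+=-0.1658  v^+=0.9666  a^+=0.1313
step 5: x_pred=1.2931  r=-5.8731  x^+=-2.5420  v^+=0.2114  a^+=-0.1895
step 6: x_pred=-2.4306  r=1.4106  x^+=-1.5095  v^+=0.1749  a^+=-0.1124
step 7: x_pred=-1.3752  r=-4.1048  x^+=-4.0556  v^+=-0.6347  a^+=-0.3366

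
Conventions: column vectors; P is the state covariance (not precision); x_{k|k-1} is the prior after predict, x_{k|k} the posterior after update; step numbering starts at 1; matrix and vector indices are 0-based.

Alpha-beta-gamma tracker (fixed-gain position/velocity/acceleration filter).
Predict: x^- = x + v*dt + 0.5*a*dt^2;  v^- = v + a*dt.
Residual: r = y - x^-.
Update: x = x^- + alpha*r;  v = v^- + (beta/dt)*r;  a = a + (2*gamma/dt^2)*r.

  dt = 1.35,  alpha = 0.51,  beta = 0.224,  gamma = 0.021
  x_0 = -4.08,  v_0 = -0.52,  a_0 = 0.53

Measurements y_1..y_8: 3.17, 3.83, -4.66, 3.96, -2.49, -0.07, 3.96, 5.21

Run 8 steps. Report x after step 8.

step 1: x_pred=-4.2990  r=7.4690  x^+=-0.4898  v^+=1.4348  a^+=0.7021
step 2: x_pred=2.0870  r=1.7430  x^+=2.9759  v^+=2.6719  a^+=0.7423
step 3: x_pred=7.2594  r=-11.9194  x^+=1.1805  v^+=1.6963  a^+=0.4676
step 4: x_pred=3.8965  r=0.0635  x^+=3.9289  v^+=2.3381  a^+=0.4691
step 5: x_pred=7.5127  r=-10.0027  x^+=2.4113  v^+=1.3116  a^+=0.2386
step 6: x_pred=4.3994  r=-4.4694  x^+=2.1200  v^+=0.8921  a^+=0.1356
step 7: x_pred=3.4478  r=0.5122  x^+=3.7090  v^+=1.1600  a^+=0.1474
step 8: x_pred=5.4094  r=-0.1994  x^+=5.3077  v^+=1.3259  a^+=0.1428

x_post = 5.3077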